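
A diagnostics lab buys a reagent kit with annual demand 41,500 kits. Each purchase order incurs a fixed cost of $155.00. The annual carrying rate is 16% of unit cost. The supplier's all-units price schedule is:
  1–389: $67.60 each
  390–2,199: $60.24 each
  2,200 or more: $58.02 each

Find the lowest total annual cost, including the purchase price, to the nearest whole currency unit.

TC* ≈ $2,420,965

Holding cost per unit per year at price C is H = 0.16·C.
For each price level, check whether its EOQ is feasible; otherwise the best quantity at that price is the breakpoint.
Tier 1 ($67.60): EOQ = 1090.6 exceeds tier's upper bound 389, so this tier is dominated.
EOQ at $60.24 = 1155.3 (feasible in tier 2): TC = 41,500×$60.24 + (41,500/1155.3)×155 + (1155.3/2)×0.16×$60.24 = $2,511,095.44.
EOQ at $58.02 = 1177.2 < 2200, so use break Q=2200: TC = 41,500×$58.02 + (41,500/2200.0)×155 + (2200.0/2)×0.16×$58.02 = $2,420,965.38.
Lowest total cost among the candidates is at Q = 2200.0.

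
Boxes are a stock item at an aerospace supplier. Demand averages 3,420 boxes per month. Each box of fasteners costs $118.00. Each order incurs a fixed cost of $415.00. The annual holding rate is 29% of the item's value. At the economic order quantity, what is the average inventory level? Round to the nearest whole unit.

Average inventory ≈ 499 boxes

Annual demand D = 3,420 × 12 = 41,040.
Holding cost H = 0.29 × $118.00 = $34.2200 per unit per year.
The optimal lot size = √(2DS/H) = √(2 × 41,040 × 415 / 34.22) ≈ 997.71.
Average inventory = Q*/2 ≈ 997.71 / 2 = 498.853.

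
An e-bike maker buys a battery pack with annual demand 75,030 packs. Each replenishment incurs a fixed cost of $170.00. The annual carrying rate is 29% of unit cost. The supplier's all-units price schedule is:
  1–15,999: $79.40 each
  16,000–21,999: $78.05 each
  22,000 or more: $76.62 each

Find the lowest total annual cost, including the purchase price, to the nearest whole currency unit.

TC* ≈ $5,981,618

Holding cost per unit per year at price C is H = 0.29·C.
Evaluate total cost at each tier's feasible EOQ or, if the EOQ is below the tier, at the tier's minimum quantity.
EOQ at $79.40 = 1052.6 (feasible in tier 1): TC = 75,030×$79.40 + (75,030/1052.6)×170 + (1052.6/2)×0.29×$79.40 = $5,981,618.29.
EOQ at $78.05 = 1061.6 < 16000, so use break Q=16000: TC = 75,030×$78.05 + (75,030/16000.0)×170 + (16000.0/2)×0.29×$78.05 = $6,037,964.69.
EOQ at $76.62 = 1071.5 < 22000, so use break Q=22000: TC = 75,030×$76.62 + (75,030/22000.0)×170 + (22000.0/2)×0.29×$76.62 = $5,993,796.18.
Lowest total cost among the candidates is at Q = 1052.6.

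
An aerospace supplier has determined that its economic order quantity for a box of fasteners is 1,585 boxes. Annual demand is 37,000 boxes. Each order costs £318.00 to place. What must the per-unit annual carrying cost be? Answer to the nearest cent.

The basic EOQ model gives Q* = √(2DS/H); rearrange for the unknown.
From Q* = √(2DS/H): H = 2DS / Q*² = 2 × 37,000 × 318 / 1,585² = 9.3670.

H ≈ £9.37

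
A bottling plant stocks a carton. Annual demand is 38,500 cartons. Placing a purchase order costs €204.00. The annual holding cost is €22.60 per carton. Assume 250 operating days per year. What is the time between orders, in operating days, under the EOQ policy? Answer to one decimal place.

T ≈ 5.4 days

Q* = √(2DS/H) = √(2 × 38,500 × 204 / 22.6) ≈ 833.69.
Cycle time = Q*/D × 250 = 833.69 / 38,500 × 250 ≈ 5.414 days.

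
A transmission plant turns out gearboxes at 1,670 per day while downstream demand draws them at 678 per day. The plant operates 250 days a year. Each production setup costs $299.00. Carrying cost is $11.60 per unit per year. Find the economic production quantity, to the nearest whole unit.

Q* ≈ 3,835 gearboxes

Annual demand D = 678 × 250 = 169,500.
Production build-up factor (1 − d/p) = 1 − 678/1,670 = 0.5940.
Q* = √(2DS / (H(1 − d/p))) = √(2 × 169,500 × 299 / (11.6 × 0.5940)).
= √(101,361,000 / 6.8905) ≈ 3835.384.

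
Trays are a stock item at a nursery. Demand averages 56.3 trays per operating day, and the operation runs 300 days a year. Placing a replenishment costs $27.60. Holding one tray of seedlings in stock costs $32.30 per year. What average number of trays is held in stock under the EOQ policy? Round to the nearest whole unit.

Annual demand D = 56.3 × 300 = 16,890.
Q* = √(2DS/H) = √(2 × 16,890 × 27.6 / 32.3) ≈ 169.90.
Average inventory = Q*/2 ≈ 169.90 / 2 = 84.948.

Average inventory ≈ 85 trays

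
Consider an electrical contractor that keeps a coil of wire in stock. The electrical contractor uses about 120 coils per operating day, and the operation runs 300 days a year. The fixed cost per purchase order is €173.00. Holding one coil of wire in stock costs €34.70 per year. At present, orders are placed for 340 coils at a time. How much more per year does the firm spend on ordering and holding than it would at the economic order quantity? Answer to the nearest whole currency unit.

Annual demand D = 120 × 300 = 36,000.
EOQ = √(2DS/H) = √(2 × 36,000 × 173 / 34.7) ≈ 599.13.
Cost at Q* = (D/Q*)S + (Q*/2)H = √(2DSH) ≈ €20,789.98.
Cost at Q = 340: (36,000/340)×173 + (340/2)×34.7 = €18,317.65 + €5,899.00 = €24,216.65.
Excess = €24,216.65 − €20,789.98 = €3,426.67.

Extra cost ≈ €3,427 per year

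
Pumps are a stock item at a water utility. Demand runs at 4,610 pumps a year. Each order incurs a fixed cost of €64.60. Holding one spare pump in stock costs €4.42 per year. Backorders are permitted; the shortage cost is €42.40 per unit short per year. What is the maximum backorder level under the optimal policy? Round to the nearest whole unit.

S* ≈ 36 pumps

With planned backorders, Q* = √(2DS/H) · √((H+B)/B).
√(2DS/H) = √(2 × 4,610 × 64.6 / 4.42) = 367.088.
√((H+B)/B) = √((4.42+42.4)/42.4) = 1.0508.
Q* ≈ 385.748.
S* = Q* · H/(H+B) = 385.748 × 4.42/46.82 ≈ 36.416.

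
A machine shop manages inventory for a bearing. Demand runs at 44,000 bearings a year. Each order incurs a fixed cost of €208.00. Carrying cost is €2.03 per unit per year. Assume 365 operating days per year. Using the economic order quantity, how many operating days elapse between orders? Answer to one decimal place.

EOQ = √(2DS/H) = √(2 × 44,000 × 208 / 2.03) ≈ 3002.79.
Cycle time = Q*/D × 365 = 3002.79 / 44,000 × 365 ≈ 24.910 days.

T ≈ 24.9 days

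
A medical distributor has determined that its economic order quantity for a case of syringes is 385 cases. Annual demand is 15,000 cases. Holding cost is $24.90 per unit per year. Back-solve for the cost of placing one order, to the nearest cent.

S ≈ $123.03

The basic EOQ model gives Q* = √(2DS/H); rearrange for the unknown.
From Q* = √(2DS/H): S = Q*²H / (2D) = 385² × 24.9 / (2 × 15,000) = 123.0268.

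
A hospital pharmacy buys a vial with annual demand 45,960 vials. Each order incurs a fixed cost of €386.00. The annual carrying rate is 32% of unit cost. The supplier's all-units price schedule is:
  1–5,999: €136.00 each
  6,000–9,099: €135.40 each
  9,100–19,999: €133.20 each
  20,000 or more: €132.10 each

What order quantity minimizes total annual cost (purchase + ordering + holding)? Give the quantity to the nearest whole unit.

Q* ≈ 903 vials

Holding cost per unit per year at price C is H = 0.32·C.
For each price level, check whether its EOQ is feasible; otherwise the best quantity at that price is the breakpoint.
EOQ at €136.00 = 902.9 (feasible in tier 1): TC = 45,960×€136.00 + (45,960/902.9)×386 + (902.9/2)×0.32×€136.00 = €6,289,855.53.
EOQ at €135.40 = 904.9 < 6000, so use break Q=6000: TC = 45,960×€135.40 + (45,960/6000.0)×386 + (6000.0/2)×0.32×€135.40 = €6,355,924.76.
EOQ at €133.20 = 912.4 < 9100, so use break Q=9100: TC = 45,960×€133.20 + (45,960/9100.0)×386 + (9100.0/2)×0.32×€133.20 = €6,317,760.71.
EOQ at €132.10 = 916.2 < 20000, so use break Q=20000: TC = 45,960×€132.10 + (45,960/20000.0)×386 + (20000.0/2)×0.32×€132.10 = €6,494,923.03.
Lowest total cost is €6,289,855.53 at Q = 902.9.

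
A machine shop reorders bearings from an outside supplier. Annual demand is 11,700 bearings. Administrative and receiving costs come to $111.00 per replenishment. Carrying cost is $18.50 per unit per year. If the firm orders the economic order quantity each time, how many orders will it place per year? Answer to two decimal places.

EOQ = √(2DS/H) = √(2 × 11,700 × 111 / 18.5) ≈ 374.70.
Orders per year = D / Q* = 11,700 / 374.70 ≈ 31.225.

N ≈ 31.22 orders per year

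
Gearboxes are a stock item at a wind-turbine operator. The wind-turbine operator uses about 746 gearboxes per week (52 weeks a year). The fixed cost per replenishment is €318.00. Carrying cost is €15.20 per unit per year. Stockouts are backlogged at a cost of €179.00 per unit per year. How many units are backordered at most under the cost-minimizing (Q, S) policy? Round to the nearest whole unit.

S* ≈ 104 gearboxes

Annual demand D = 746 × 52 = 38,792.
With planned backorders, Q* = √(2DS/H) · √((H+B)/B).
√(2DS/H) = √(2 × 38,792 × 318 / 15.2) = 1274.025.
√((H+B)/B) = √((15.2+179)/179) = 1.0416.
Q* ≈ 1327.015.
S* = Q* · H/(H+B) = 1327.015 × 15.2/194.2 ≈ 103.865.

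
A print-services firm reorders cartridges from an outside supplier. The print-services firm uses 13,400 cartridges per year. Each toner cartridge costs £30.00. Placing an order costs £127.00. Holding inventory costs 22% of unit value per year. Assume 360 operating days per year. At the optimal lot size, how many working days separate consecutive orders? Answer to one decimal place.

Holding cost H = 0.22 × £30.00 = £6.6000 per unit per year.
EOQ = √(2DS/H) = √(2 × 13,400 × 127 / 6.6) ≈ 718.12.
Cycle time = Q*/D × 360 = 718.12 / 13,400 × 360 ≈ 19.293 days.

T ≈ 19.3 days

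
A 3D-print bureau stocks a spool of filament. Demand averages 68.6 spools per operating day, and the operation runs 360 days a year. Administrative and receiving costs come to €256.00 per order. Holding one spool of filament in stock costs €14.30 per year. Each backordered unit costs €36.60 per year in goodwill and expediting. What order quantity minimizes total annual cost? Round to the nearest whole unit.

Annual demand D = 68.6 × 360 = 24,696.
With planned backorders, Q* = √(2DS/H) · √((H+B)/B).
√(2DS/H) = √(2 × 24,696 × 256 / 14.3) = 940.330.
√((H+B)/B) = √((14.3+36.6)/36.6) = 1.1793.
Q* ≈ 1108.916.

Q* ≈ 1,109 spools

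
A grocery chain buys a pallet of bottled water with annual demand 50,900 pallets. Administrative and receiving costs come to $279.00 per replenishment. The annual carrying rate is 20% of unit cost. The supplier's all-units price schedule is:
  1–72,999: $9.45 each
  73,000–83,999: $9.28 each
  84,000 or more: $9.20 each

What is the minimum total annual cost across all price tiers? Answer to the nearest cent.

Holding cost per unit per year at price C is H = 0.20·C.
For each price level, check whether its EOQ is feasible; otherwise the best quantity at that price is the breakpoint.
EOQ at $9.45 = 3876.5 (feasible in tier 1): TC = 50,900×$9.45 + (50,900/3876.5)×279 + (3876.5/2)×0.20×$9.45 = $488,331.67.
EOQ at $9.28 = 3911.9 < 73000, so use break Q=73000: TC = 50,900×$9.28 + (50,900/73000.0)×279 + (73000.0/2)×0.20×$9.28 = $540,290.54.
EOQ at $9.20 = 3928.9 < 84000, so use break Q=84000: TC = 50,900×$9.20 + (50,900/84000.0)×279 + (84000.0/2)×0.20×$9.20 = $545,729.06.
Lowest total cost among the candidates is at Q = 3876.5.

TC* ≈ $488,331.67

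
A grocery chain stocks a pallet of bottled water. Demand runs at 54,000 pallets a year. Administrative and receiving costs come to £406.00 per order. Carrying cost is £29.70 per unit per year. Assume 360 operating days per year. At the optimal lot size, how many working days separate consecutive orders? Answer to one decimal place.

T ≈ 8.1 days

Q* = √(2DS/H) = √(2 × 54,000 × 406 / 29.7) ≈ 1215.06.
Cycle time = Q*/D × 360 = 1215.06 / 54,000 × 360 ≈ 8.100 days.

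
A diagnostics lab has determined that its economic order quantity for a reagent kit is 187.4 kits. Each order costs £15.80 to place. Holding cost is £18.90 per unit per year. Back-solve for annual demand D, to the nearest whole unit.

D ≈ 21,005 kits per year

Squaring Q* = √(2DS/H) gives Q*² = 2DS/H.
From Q* = √(2DS/H): D = Q*²H / (2S) = 187.4² × 18.9 / (2 × 15.8) = 21004.575.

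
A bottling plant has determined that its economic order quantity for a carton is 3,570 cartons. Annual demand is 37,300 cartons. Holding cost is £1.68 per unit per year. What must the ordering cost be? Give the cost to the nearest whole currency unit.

S ≈ £287

Squaring Q* = √(2DS/H) gives Q*² = 2DS/H.
From Q* = √(2DS/H): S = Q*²H / (2D) = 3,570² × 1.68 / (2 × 37,300) = 287.0165.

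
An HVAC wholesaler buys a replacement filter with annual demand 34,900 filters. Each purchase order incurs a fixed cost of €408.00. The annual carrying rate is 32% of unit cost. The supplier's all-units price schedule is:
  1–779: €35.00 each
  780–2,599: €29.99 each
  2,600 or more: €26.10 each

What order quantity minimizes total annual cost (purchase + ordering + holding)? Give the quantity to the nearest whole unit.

Q* ≈ 2,600 filters

Holding cost per unit per year at price C is H = 0.32·C.
Evaluate total cost at each tier's feasible EOQ or, if the EOQ is below the tier, at the tier's minimum quantity.
Tier 1 (€35.00): EOQ = 1594.6 exceeds tier's upper bound 779, so this tier is dominated.
EOQ at €29.99 = 1722.6 (feasible in tier 2): TC = 34,900×€29.99 + (34,900/1722.6)×408 + (1722.6/2)×0.32×€29.99 = €1,063,182.83.
EOQ at €26.10 = 1846.6 < 2600, so use break Q=2600: TC = 34,900×€26.10 + (34,900/2600.0)×408 + (2600.0/2)×0.32×€26.10 = €927,224.22.
Lowest total cost is €927,224.22 at Q = 2600.0.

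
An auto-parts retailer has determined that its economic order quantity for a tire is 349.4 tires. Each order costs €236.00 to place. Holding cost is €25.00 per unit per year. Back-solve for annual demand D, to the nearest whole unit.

The basic EOQ model gives Q* = √(2DS/H); rearrange for the unknown.
From Q* = √(2DS/H): D = Q*²H / (2S) = 349.4² × 25 / (2 × 236) = 6466.121.

D ≈ 6,466 tires per year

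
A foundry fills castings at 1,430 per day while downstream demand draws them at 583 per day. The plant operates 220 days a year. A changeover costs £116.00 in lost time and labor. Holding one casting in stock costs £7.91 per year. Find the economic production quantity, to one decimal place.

Annual demand D = 583 × 220 = 128,260.
Production build-up factor (1 − d/p) = 1 − 583/1,430 = 0.5923.
Q* = √(2DS / (H(1 − d/p))) = √(2 × 128,260 × 116 / (7.91 × 0.5923)).
= √(29,756,320 / 4.6852) ≈ 2520.157.

Q* ≈ 2,520.2 castings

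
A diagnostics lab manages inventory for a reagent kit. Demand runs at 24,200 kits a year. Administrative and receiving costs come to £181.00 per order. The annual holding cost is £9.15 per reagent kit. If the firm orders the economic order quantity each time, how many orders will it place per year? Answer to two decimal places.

Q* = √(2DS/H) = √(2 × 24,200 × 181 / 9.15) ≈ 978.48.
Orders per year = D / Q* = 24,200 / 978.48 ≈ 24.732.

N ≈ 24.73 orders per year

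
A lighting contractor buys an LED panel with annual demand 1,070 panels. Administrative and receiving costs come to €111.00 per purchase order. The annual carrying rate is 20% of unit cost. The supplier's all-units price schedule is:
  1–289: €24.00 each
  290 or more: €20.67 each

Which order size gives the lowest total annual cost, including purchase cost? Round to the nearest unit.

Q* ≈ 290 panels

Holding cost per unit per year at price C is H = 0.20·C.
Evaluate total cost at each tier's feasible EOQ or, if the EOQ is below the tier, at the tier's minimum quantity.
EOQ at €24.00 = 222.5 (feasible in tier 1): TC = 1,070×€24.00 + (1,070/222.5)×111 + (222.5/2)×0.20×€24.00 = €26,747.80.
EOQ at €20.67 = 239.7 < 290, so use break Q=290: TC = 1,070×€20.67 + (1,070/290.0)×111 + (290.0/2)×0.20×€20.67 = €23,125.88.
Lowest total cost is €23,125.88 at Q = 290.0.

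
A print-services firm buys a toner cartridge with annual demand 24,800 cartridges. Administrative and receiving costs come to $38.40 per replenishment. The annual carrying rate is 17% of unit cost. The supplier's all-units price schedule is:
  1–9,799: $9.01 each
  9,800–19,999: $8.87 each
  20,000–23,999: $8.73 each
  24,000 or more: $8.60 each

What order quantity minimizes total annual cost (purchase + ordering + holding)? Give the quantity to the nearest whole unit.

Holding cost per unit per year at price C is H = 0.17·C.
Evaluate total cost at each tier's feasible EOQ or, if the EOQ is below the tier, at the tier's minimum quantity.
EOQ at $9.01 = 1115.1 (feasible in tier 1): TC = 24,800×$9.01 + (24,800/1115.1)×38.4 + (1115.1/2)×0.17×$9.01 = $225,156.02.
EOQ at $8.87 = 1123.9 < 9800, so use break Q=9800: TC = 24,800×$8.87 + (24,800/9800.0)×38.4 + (9800.0/2)×0.17×$8.87 = $227,461.89.
EOQ at $8.73 = 1132.9 < 20000, so use break Q=20000: TC = 24,800×$8.73 + (24,800/20000.0)×38.4 + (20000.0/2)×0.17×$8.73 = $231,392.62.
EOQ at $8.60 = 1141.4 < 24000, so use break Q=24000: TC = 24,800×$8.60 + (24,800/24000.0)×38.4 + (24000.0/2)×0.17×$8.60 = $230,863.68.
Lowest total cost is $225,156.02 at Q = 1115.1.

Q* ≈ 1,115 cartridges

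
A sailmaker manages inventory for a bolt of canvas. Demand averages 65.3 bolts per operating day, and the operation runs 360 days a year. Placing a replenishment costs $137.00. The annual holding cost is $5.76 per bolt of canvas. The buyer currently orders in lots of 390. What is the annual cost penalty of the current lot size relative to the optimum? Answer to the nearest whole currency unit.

Annual demand D = 65.3 × 360 = 23,508.
EOQ = √(2DS/H) = √(2 × 23,508 × 137 / 5.76) ≈ 1057.48.
Cost at Q* = (D/Q*)S + (Q*/2)H = √(2DSH) ≈ $6,091.08.
Cost at Q = 390: (23,508/390)×137 + (390/2)×5.76 = $8,257.94 + $1,123.20 = $9,381.14.
Excess = $9,381.14 − $6,091.08 = $3,290.06.

Extra cost ≈ $3,290 per year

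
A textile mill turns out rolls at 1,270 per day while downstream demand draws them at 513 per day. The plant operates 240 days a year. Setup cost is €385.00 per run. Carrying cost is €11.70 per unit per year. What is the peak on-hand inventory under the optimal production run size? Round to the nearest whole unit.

I_max ≈ 2,198 rolls

Annual demand D = 513 × 240 = 123,120.
Production build-up factor (1 − d/p) = 1 − 513/1,270 = 0.5961.
Q* = √(2DS / (H(1 − d/p))) = √(2 × 123,120 × 385 / (11.7 × 0.5961)).
= √(94,802,400 / 6.9739) ≈ 3686.979.
Maximum inventory = Q*(1 − d/p) = 3686.979 × 0.5961 ≈ 2197.672.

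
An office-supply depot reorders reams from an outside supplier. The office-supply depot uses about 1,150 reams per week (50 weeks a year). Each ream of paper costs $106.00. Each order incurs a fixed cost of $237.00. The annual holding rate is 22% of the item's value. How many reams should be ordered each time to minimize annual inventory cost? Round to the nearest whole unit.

Q* ≈ 1,081 reams

Annual demand D = 1,150 × 50 = 57,500.
Holding cost H = 0.22 × $106.00 = $23.3200 per unit per year.
EOQ = √(2DS / H) = √(2 × 57,500 × 237 / 23.32).
= √(27,255,000 / 23.32) = √1,168,739.2796 ≈ 1081.082.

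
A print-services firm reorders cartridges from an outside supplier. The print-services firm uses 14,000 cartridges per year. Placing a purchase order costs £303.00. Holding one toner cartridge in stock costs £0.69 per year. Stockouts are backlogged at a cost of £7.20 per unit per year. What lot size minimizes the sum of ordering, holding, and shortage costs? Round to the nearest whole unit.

Q* ≈ 3,671 cartridges

With planned backorders, Q* = √(2DS/H) · √((H+B)/B).
√(2DS/H) = √(2 × 14,000 × 303 / 0.69) = 3506.516.
√((H+B)/B) = √((0.69+7.2)/7.2) = 1.0468.
Q* ≈ 3670.693.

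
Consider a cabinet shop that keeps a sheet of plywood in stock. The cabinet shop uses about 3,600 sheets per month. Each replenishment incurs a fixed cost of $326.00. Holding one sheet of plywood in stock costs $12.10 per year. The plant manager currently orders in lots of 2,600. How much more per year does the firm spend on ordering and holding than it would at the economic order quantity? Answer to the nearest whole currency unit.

Annual demand D = 3,600 × 12 = 43,200.
EOQ = √(2DS/H) = √(2 × 43,200 × 326 / 12.1) ≈ 1525.71.
Cost at Q* = (D/Q*)S + (Q*/2)H = √(2DSH) ≈ $18,461.13.
Cost at Q = 2,600: (43,200/2,600)×326 + (2,600/2)×12.1 = $5,416.62 + $15,730.00 = $21,146.62.
Excess = $21,146.62 − $18,461.13 = $2,685.48.

Extra cost ≈ $2,685 per year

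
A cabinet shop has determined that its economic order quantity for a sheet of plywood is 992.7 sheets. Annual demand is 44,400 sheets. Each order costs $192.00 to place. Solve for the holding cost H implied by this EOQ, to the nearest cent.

Squaring Q* = √(2DS/H) gives Q*² = 2DS/H.
From Q* = √(2DS/H): H = 2DS / Q*² = 2 × 44,400 × 192 / 992.7² = 17.3013.

H ≈ $17.30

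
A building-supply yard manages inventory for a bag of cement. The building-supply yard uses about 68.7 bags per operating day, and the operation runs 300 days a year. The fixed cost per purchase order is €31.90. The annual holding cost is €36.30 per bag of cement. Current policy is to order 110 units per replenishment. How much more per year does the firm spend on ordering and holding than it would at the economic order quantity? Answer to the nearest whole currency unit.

Annual demand D = 68.7 × 300 = 20,610.
EOQ = √(2DS/H) = √(2 × 20,610 × 31.9 / 36.3) ≈ 190.33.
Cost at Q* = (D/Q*)S + (Q*/2)H = √(2DSH) ≈ €6,908.80.
Cost at Q = 110: (20,610/110)×31.9 + (110/2)×36.3 = €5,976.90 + €1,996.50 = €7,973.40.
Excess = €7,973.40 − €6,908.80 = €1,064.60.

Extra cost ≈ €1,065 per year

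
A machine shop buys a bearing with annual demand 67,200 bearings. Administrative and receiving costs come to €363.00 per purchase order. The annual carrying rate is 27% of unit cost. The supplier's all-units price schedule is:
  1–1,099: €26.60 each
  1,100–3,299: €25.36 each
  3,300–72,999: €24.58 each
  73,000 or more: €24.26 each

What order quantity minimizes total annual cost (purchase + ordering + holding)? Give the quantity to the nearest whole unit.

Q* ≈ 3,300 bearings

Holding cost per unit per year at price C is H = 0.27·C.
Evaluate total cost at each tier's feasible EOQ or, if the EOQ is below the tier, at the tier's minimum quantity.
Tier 1 (€26.60): EOQ = 2606.3 exceeds tier's upper bound 1099, so this tier is dominated.
EOQ at €25.36 = 2669.3 (feasible in tier 2): TC = 67,200×€25.36 + (67,200/2669.3)×363 + (2669.3/2)×0.27×€25.36 = €1,722,469.19.
EOQ at €24.58 = 2711.3 < 3300, so use break Q=3300: TC = 67,200×€24.58 + (67,200/3300.0)×363 + (3300.0/2)×0.27×€24.58 = €1,670,118.39.
EOQ at €24.26 = 2729.1 < 73000, so use break Q=73000: TC = 67,200×€24.26 + (67,200/73000.0)×363 + (73000.0/2)×0.27×€24.26 = €1,869,688.46.
Lowest total cost is €1,670,118.39 at Q = 3300.0.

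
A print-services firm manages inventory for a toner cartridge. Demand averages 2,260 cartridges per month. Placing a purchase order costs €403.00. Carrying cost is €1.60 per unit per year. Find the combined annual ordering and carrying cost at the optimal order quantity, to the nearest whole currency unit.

Annual demand D = 2,260 × 12 = 27,120.
EOQ = √(2DS/H) = √(2 × 27,120 × 403 / 1.6) ≈ 3696.17.
At the optimum the two cost components are equal, so total cost = 2·(Q*/2)H = Q*·H.
Minimum total = √(2DSH) = √(2 × 27,120 × 403 × 1.6) ≈ 5913.878.

TC* ≈ €5,914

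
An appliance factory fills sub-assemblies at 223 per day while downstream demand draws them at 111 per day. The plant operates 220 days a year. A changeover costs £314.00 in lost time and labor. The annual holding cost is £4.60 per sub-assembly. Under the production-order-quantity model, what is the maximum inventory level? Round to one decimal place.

Annual demand D = 111 × 220 = 24,420.
Production build-up factor (1 − d/p) = 1 − 111/223 = 0.5022.
Q* = √(2DS / (H(1 − d/p))) = √(2 × 24,420 × 314 / (4.6 × 0.5022)).
= √(15,335,760 / 2.3103) ≈ 2576.423.
Maximum inventory = Q*(1 − d/p) = 2576.423 × 0.5022 ≈ 1293.988.

I_max ≈ 1,294.0 sub-assemblies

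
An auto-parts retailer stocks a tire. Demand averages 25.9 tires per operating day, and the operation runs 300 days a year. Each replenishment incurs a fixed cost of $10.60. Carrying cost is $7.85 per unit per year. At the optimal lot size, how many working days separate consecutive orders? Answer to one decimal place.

Annual demand D = 25.9 × 300 = 7,770.
Q* = √(2DS/H) = √(2 × 7,770 × 10.6 / 7.85) ≈ 144.86.
Cycle time = Q*/D × 300 = 144.86 / 7,770 × 300 ≈ 5.593 days.

T ≈ 5.6 days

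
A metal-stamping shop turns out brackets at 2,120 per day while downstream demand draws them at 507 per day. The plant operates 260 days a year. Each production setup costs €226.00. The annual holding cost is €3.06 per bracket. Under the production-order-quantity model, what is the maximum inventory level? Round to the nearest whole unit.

Annual demand D = 507 × 260 = 131,820.
Production build-up factor (1 − d/p) = 1 − 507/2,120 = 0.7608.
Q* = √(2DS / (H(1 − d/p))) = √(2 × 131,820 × 226 / (3.06 × 0.7608)).
= √(59,582,640 / 2.3282) ≈ 5058.828.
Maximum inventory = Q*(1 − d/p) = 5058.828 × 0.7608 ≈ 3849.004.

I_max ≈ 3,849 brackets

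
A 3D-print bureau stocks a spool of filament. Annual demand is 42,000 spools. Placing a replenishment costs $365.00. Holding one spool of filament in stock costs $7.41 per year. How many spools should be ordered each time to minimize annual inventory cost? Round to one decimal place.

EOQ = √(2DS / H) = √(2 × 42,000 × 365 / 7.41).
= √(30,660,000 / 7.41) = √4,137,651.8219 ≈ 2034.122.

Q* ≈ 2,034.1 spools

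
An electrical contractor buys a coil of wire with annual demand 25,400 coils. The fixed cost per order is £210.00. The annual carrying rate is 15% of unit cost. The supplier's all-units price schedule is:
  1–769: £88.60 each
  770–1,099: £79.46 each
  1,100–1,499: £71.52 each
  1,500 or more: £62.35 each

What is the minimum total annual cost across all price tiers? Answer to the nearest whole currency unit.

TC* ≈ £1,594,260

Holding cost per unit per year at price C is H = 0.15·C.
Evaluate total cost at each tier's feasible EOQ or, if the EOQ is below the tier, at the tier's minimum quantity.
Tier 1 (£88.60): EOQ = 895.9 exceeds tier's upper bound 769, so this tier is dominated.
EOQ at £79.46 = 946.1 (feasible in tier 2): TC = 25,400×£79.46 + (25,400/946.1)×210 + (946.1/2)×0.15×£79.46 = £2,029,560.16.
EOQ at £71.52 = 997.2 < 1100, so use break Q=1100: TC = 25,400×£71.52 + (25,400/1100.0)×210 + (1100.0/2)×0.15×£71.52 = £1,827,357.49.
EOQ at £62.35 = 1068.0 < 1500, so use break Q=1500: TC = 25,400×£62.35 + (25,400/1500.0)×210 + (1500.0/2)×0.15×£62.35 = £1,594,260.38.
Lowest total cost among the candidates is at Q = 1500.0.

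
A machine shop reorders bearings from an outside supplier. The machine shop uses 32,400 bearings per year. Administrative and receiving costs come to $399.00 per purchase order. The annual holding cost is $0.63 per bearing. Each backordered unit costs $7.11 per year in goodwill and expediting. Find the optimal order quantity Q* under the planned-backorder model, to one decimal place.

With planned backorders, Q* = √(2DS/H) · √((H+B)/B).
√(2DS/H) = √(2 × 32,400 × 399 / 0.63) = 6406.247.
√((H+B)/B) = √((0.63+7.11)/7.11) = 1.0434.
Q* ≈ 6684.045.

Q* ≈ 6,684.0 bearings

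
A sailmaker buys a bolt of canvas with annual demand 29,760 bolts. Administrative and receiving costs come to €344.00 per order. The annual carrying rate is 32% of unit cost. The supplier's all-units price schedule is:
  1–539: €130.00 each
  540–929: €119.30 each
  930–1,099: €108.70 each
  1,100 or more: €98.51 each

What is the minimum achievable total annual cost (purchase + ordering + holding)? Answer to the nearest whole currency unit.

TC* ≈ €2,958,302

Holding cost per unit per year at price C is H = 0.32·C.
Evaluate total cost at each tier's feasible EOQ or, if the EOQ is below the tier, at the tier's minimum quantity.
Tier 1 (€130.00): EOQ = 701.6 exceeds tier's upper bound 539, so this tier is dominated.
EOQ at €119.30 = 732.3 (feasible in tier 2): TC = 29,760×€119.30 + (29,760/732.3)×344 + (732.3/2)×0.32×€119.30 = €3,578,325.99.
EOQ at €108.70 = 767.2 < 930, so use break Q=930: TC = 29,760×€108.70 + (29,760/930.0)×344 + (930.0/2)×0.32×€108.70 = €3,262,094.56.
EOQ at €98.51 = 805.9 < 1100, so use break Q=1100: TC = 29,760×€98.51 + (29,760/1100.0)×344 + (1100.0/2)×0.32×€98.51 = €2,958,302.12.
Lowest total cost among the candidates is at Q = 1100.0.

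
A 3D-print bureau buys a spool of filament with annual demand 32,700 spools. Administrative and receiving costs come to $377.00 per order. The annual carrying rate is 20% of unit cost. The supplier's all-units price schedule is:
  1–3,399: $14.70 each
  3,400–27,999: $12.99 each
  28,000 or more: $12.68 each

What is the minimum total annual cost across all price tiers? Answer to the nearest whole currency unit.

TC* ≈ $432,815

Holding cost per unit per year at price C is H = 0.20·C.
Evaluate total cost at each tier's feasible EOQ or, if the EOQ is below the tier, at the tier's minimum quantity.
EOQ at $14.70 = 2895.9 (feasible in tier 1): TC = 32,700×$14.70 + (32,700/2895.9)×377 + (2895.9/2)×0.20×$14.70 = $489,203.99.
EOQ at $12.99 = 3080.6 < 3400, so use break Q=3400: TC = 32,700×$12.99 + (32,700/3400.0)×377 + (3400.0/2)×0.20×$12.99 = $432,815.45.
EOQ at $12.68 = 3118.1 < 28000, so use break Q=28000: TC = 32,700×$12.68 + (32,700/28000.0)×377 + (28000.0/2)×0.20×$12.68 = $450,580.28.
Lowest total cost among the candidates is at Q = 3400.0.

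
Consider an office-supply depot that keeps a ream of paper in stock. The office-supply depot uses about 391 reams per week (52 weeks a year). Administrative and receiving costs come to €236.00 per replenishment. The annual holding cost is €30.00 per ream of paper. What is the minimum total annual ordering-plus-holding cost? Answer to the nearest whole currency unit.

TC* ≈ €16,968

Annual demand D = 391 × 52 = 20,332.
EOQ = √(2DS/H) = √(2 × 20,332 × 236 / 30) ≈ 565.59.
At Q*, ordering cost (D/Q*)S equals holding cost (Q*/2)H, each = √(DSH/2).
Minimum total = √(2DSH) = √(2 × 20,332 × 236 × 30) ≈ 16967.649.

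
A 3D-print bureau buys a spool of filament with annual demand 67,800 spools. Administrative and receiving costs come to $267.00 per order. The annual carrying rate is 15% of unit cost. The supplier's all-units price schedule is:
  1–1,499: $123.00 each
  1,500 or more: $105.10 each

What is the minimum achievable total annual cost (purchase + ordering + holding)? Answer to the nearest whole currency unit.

TC* ≈ $7,149,671

Holding cost per unit per year at price C is H = 0.15·C.
Candidates are each tier's EOQ (if it falls in that tier) and each price-break quantity.
EOQ at $123.00 = 1400.8 (feasible in tier 1): TC = 67,800×$123.00 + (67,800/1400.8)×267 + (1400.8/2)×0.15×$123.00 = $8,365,245.42.
EOQ at $105.10 = 1515.4 (feasible in tier 2): TC = 67,800×$105.10 + (67,800/1515.4)×267 + (1515.4/2)×0.15×$105.10 = $7,149,670.90.
Lowest total cost among the candidates is at Q = 1515.4.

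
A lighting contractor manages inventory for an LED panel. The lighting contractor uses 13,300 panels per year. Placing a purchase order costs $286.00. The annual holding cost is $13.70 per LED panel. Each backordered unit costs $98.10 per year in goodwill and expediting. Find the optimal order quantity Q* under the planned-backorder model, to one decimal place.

Q* ≈ 795.5 panels

With planned backorders, Q* = √(2DS/H) · √((H+B)/B).
√(2DS/H) = √(2 × 13,300 × 286 / 13.7) = 745.184.
√((H+B)/B) = √((13.7+98.1)/98.1) = 1.0675.
Q* ≈ 795.518.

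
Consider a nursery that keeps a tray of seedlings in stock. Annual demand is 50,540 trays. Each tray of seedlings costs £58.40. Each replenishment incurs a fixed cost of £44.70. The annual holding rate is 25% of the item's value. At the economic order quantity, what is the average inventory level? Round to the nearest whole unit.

Holding cost H = 0.25 × £58.40 = £14.6000 per unit per year.
Q* = √(2DS/H) = √(2 × 50,540 × 44.7 / 14.6) ≈ 556.30.
Average inventory = Q*/2 ≈ 556.30 / 2 = 278.151.

Average inventory ≈ 278 trays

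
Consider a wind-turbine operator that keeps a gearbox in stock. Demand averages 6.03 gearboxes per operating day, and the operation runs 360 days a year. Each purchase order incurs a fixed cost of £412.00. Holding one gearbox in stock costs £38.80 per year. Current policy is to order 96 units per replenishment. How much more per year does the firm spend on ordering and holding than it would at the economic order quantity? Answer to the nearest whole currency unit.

Annual demand D = 6.03 × 360 = 2,170.8.
EOQ = √(2DS/H) = √(2 × 2,170.8 × 412 / 38.8) ≈ 214.71.
Cost at Q* = (D/Q*)S + (Q*/2)H = √(2DSH) ≈ £8,330.85.
Cost at Q = 96: (2,170.8/96)×412 + (96/2)×38.8 = £9,316.35 + £1,862.40 = £11,178.75.
Excess = £11,178.75 − £8,330.85 = £2,847.90.

Extra cost ≈ £2,848 per year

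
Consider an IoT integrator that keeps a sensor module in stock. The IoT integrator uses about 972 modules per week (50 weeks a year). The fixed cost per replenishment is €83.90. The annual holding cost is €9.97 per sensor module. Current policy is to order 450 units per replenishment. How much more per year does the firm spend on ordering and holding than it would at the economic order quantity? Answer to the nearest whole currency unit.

Annual demand D = 972 × 50 = 48,600.
EOQ = √(2DS/H) = √(2 × 48,600 × 83.9 / 9.97) ≈ 904.41.
Cost at Q* = (D/Q*)S + (Q*/2)H = √(2DSH) ≈ €9,016.99.
Cost at Q = 450: (48,600/450)×83.9 + (450/2)×9.97 = €9,061.20 + €2,243.25 = €11,304.45.
Excess = €11,304.45 − €9,016.99 = €2,287.46.

Extra cost ≈ €2,287 per year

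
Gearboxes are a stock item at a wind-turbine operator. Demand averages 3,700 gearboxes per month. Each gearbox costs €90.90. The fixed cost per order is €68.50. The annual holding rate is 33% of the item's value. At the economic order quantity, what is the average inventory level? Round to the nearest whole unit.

Average inventory ≈ 225 gearboxes

Annual demand D = 3,700 × 12 = 44,400.
Holding cost H = 0.33 × €90.90 = €29.9970 per unit per year.
Q* = √(2DS/H) = √(2 × 44,400 × 68.5 / 29.997) ≈ 450.31.
Average inventory = Q*/2 ≈ 450.31 / 2 = 225.156.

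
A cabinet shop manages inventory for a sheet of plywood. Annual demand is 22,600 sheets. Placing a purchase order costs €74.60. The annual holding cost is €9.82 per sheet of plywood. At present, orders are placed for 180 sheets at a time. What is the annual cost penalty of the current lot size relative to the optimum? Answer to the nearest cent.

Extra cost ≈ €4,495.92 per year

EOQ = √(2DS/H) = √(2 × 22,600 × 74.6 / 9.82) ≈ 585.98.
Cost at Q* = (D/Q*)S + (Q*/2)H = √(2DSH) ≈ €5,754.32.
Cost at Q = 180: (22,600/180)×74.6 + (180/2)×9.82 = €9,366.44 + €883.80 = €10,250.24.
Excess = €10,250.24 − €5,754.32 = €4,495.92.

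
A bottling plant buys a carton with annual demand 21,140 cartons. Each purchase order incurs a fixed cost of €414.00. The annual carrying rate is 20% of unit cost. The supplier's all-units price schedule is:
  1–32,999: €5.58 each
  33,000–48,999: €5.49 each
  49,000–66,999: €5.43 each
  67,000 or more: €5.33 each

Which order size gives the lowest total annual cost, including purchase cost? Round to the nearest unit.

Q* ≈ 3,960 cartons

Holding cost per unit per year at price C is H = 0.20·C.
Candidates are each tier's EOQ (if it falls in that tier) and each price-break quantity.
EOQ at €5.58 = 3960.4 (feasible in tier 1): TC = 21,140×€5.58 + (21,140/3960.4)×414 + (3960.4/2)×0.20×€5.58 = €122,380.97.
EOQ at €5.49 = 3992.7 < 33000, so use break Q=33000: TC = 21,140×€5.49 + (21,140/33000.0)×414 + (33000.0/2)×0.20×€5.49 = €134,440.81.
EOQ at €5.43 = 4014.7 < 49000, so use break Q=49000: TC = 21,140×€5.43 + (21,140/49000.0)×414 + (49000.0/2)×0.20×€5.43 = €141,575.81.
EOQ at €5.33 = 4052.2 < 67000, so use break Q=67000: TC = 21,140×€5.33 + (21,140/67000.0)×414 + (67000.0/2)×0.20×€5.33 = €148,517.83.
Lowest total cost is €122,380.97 at Q = 3960.4.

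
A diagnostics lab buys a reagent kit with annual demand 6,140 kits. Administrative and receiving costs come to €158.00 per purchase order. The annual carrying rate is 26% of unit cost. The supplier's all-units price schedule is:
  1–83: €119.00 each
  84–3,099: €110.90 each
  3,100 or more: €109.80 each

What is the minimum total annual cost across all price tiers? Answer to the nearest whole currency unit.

Holding cost per unit per year at price C is H = 0.26·C.
Evaluate total cost at each tier's feasible EOQ or, if the EOQ is below the tier, at the tier's minimum quantity.
Tier 1 (€119.00): EOQ = 250.4 exceeds tier's upper bound 83, so this tier is dominated.
EOQ at €110.90 = 259.4 (feasible in tier 2): TC = 6,140×€110.90 + (6,140/259.4)×158 + (259.4/2)×0.26×€110.90 = €688,405.63.
EOQ at €109.80 = 260.7 < 3100, so use break Q=3100: TC = 6,140×€109.80 + (6,140/3100.0)×158 + (3100.0/2)×0.26×€109.80 = €718,734.34.
Lowest total cost among the candidates is at Q = 259.4.

TC* ≈ €688,406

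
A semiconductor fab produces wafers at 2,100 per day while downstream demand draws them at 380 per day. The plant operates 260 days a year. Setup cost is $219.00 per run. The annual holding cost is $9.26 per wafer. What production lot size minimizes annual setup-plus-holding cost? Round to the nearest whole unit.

Annual demand D = 380 × 260 = 98,800.
Production build-up factor (1 − d/p) = 1 − 380/2,100 = 0.8190.
Q* = √(2DS / (H(1 − d/p))) = √(2 × 98,800 × 219 / (9.26 × 0.8190)).
= √(43,274,400 / 7.5844) ≈ 2388.666.

Q* ≈ 2,389 wafers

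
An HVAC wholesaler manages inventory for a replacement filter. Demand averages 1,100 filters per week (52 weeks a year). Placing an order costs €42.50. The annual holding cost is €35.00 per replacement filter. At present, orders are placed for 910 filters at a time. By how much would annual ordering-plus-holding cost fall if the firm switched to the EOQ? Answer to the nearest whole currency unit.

Annual demand D = 1,100 × 52 = 57,200.
EOQ = √(2DS/H) = √(2 × 57,200 × 42.5 / 35) ≈ 372.71.
Cost at Q* = (D/Q*)S + (Q*/2)H = √(2DSH) ≈ €13,044.92.
Cost at Q = 910: (57,200/910)×42.5 + (910/2)×35 = €2,671.43 + €15,925.00 = €18,596.43.
Excess = €18,596.43 − €13,044.92 = €5,551.51.

Extra cost ≈ €5,552 per year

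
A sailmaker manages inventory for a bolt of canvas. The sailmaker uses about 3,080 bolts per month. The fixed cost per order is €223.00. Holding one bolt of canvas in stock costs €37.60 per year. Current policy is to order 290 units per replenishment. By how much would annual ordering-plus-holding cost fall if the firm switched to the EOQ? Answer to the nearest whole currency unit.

Annual demand D = 3,080 × 12 = 36,960.
EOQ = √(2DS/H) = √(2 × 36,960 × 223 / 37.6) ≈ 662.12.
Cost at Q* = (D/Q*)S + (Q*/2)H = √(2DSH) ≈ €24,895.87.
Cost at Q = 290: (36,960/290)×223 + (290/2)×37.6 = €28,420.97 + €5,452.00 = €33,872.97.
Excess = €33,872.97 − €24,895.87 = €8,977.09.

Extra cost ≈ €8,977 per year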